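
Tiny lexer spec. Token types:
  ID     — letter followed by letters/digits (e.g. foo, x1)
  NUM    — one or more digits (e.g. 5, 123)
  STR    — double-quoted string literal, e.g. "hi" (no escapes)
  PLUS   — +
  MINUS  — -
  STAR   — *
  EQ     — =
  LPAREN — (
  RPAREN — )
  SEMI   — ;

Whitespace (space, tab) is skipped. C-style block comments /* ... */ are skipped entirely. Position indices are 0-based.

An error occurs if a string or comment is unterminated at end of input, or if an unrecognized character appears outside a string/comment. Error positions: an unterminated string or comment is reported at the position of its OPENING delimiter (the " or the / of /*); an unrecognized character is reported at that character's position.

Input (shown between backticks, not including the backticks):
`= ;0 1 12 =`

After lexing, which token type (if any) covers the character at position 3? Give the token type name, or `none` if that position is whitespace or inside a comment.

pos=0: emit EQ '='
pos=2: emit SEMI ';'
pos=3: emit NUM '0' (now at pos=4)
pos=5: emit NUM '1' (now at pos=6)
pos=7: emit NUM '12' (now at pos=9)
pos=10: emit EQ '='
DONE. 6 tokens: [EQ, SEMI, NUM, NUM, NUM, EQ]
Position 3: char is '0' -> NUM

Answer: NUM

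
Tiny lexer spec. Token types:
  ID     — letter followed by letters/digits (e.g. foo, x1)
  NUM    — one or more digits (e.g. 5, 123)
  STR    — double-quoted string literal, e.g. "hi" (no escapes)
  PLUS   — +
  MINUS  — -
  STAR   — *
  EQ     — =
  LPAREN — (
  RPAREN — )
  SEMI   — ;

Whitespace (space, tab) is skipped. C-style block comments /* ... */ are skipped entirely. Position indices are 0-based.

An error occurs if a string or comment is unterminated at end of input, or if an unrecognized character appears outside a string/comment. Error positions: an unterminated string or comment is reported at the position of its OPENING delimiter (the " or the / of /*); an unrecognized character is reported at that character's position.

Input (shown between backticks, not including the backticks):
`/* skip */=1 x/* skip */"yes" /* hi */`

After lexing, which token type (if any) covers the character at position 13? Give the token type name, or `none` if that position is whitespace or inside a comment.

Answer: ID

Derivation:
pos=0: enter COMMENT mode (saw '/*')
exit COMMENT mode (now at pos=10)
pos=10: emit EQ '='
pos=11: emit NUM '1' (now at pos=12)
pos=13: emit ID 'x' (now at pos=14)
pos=14: enter COMMENT mode (saw '/*')
exit COMMENT mode (now at pos=24)
pos=24: enter STRING mode
pos=24: emit STR "yes" (now at pos=29)
pos=30: enter COMMENT mode (saw '/*')
exit COMMENT mode (now at pos=38)
DONE. 4 tokens: [EQ, NUM, ID, STR]
Position 13: char is 'x' -> ID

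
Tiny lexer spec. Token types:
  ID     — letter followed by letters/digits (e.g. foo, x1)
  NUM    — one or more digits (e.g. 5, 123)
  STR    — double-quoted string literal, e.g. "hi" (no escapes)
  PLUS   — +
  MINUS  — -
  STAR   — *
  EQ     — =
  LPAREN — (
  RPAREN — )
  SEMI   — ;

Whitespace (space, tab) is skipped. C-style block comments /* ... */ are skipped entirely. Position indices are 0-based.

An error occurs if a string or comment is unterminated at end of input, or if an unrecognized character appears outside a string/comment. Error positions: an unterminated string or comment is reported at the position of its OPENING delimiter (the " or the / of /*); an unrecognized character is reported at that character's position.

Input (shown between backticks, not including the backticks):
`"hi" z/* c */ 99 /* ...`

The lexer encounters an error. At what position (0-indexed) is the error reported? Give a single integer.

Answer: 17

Derivation:
pos=0: enter STRING mode
pos=0: emit STR "hi" (now at pos=4)
pos=5: emit ID 'z' (now at pos=6)
pos=6: enter COMMENT mode (saw '/*')
exit COMMENT mode (now at pos=13)
pos=14: emit NUM '99' (now at pos=16)
pos=17: enter COMMENT mode (saw '/*')
pos=17: ERROR — unterminated comment (reached EOF)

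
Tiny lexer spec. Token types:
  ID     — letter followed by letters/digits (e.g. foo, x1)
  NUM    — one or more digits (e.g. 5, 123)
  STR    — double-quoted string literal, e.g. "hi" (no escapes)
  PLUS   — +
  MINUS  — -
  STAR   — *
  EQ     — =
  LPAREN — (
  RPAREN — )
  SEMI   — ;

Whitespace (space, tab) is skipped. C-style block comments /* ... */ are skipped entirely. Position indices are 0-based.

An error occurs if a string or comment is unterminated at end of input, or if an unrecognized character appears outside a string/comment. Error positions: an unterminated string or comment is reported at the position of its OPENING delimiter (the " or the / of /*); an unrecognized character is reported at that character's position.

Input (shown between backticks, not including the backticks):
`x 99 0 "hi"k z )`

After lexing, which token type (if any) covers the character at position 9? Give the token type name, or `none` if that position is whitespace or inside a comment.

pos=0: emit ID 'x' (now at pos=1)
pos=2: emit NUM '99' (now at pos=4)
pos=5: emit NUM '0' (now at pos=6)
pos=7: enter STRING mode
pos=7: emit STR "hi" (now at pos=11)
pos=11: emit ID 'k' (now at pos=12)
pos=13: emit ID 'z' (now at pos=14)
pos=15: emit RPAREN ')'
DONE. 7 tokens: [ID, NUM, NUM, STR, ID, ID, RPAREN]
Position 9: char is 'i' -> STR

Answer: STR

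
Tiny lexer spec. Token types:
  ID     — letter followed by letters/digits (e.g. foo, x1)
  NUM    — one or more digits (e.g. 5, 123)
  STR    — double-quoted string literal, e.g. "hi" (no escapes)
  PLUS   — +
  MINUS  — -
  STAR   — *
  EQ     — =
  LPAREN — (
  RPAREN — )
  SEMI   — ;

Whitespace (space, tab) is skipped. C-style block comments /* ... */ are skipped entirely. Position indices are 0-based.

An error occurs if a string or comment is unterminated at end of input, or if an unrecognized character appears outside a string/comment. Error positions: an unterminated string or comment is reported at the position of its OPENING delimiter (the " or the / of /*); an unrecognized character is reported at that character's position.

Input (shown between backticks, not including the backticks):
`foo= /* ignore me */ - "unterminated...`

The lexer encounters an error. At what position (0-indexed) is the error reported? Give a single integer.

Answer: 23

Derivation:
pos=0: emit ID 'foo' (now at pos=3)
pos=3: emit EQ '='
pos=5: enter COMMENT mode (saw '/*')
exit COMMENT mode (now at pos=20)
pos=21: emit MINUS '-'
pos=23: enter STRING mode
pos=23: ERROR — unterminated string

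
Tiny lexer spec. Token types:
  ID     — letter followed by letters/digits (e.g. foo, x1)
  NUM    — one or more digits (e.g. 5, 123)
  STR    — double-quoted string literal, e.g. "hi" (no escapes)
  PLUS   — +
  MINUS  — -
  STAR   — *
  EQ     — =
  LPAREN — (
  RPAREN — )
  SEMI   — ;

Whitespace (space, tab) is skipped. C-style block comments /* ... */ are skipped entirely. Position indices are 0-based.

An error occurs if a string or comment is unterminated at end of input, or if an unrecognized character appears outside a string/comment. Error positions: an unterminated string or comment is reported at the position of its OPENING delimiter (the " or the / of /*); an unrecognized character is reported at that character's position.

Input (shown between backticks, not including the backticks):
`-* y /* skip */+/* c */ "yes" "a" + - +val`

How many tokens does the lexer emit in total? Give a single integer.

Answer: 10

Derivation:
pos=0: emit MINUS '-'
pos=1: emit STAR '*'
pos=3: emit ID 'y' (now at pos=4)
pos=5: enter COMMENT mode (saw '/*')
exit COMMENT mode (now at pos=15)
pos=15: emit PLUS '+'
pos=16: enter COMMENT mode (saw '/*')
exit COMMENT mode (now at pos=23)
pos=24: enter STRING mode
pos=24: emit STR "yes" (now at pos=29)
pos=30: enter STRING mode
pos=30: emit STR "a" (now at pos=33)
pos=34: emit PLUS '+'
pos=36: emit MINUS '-'
pos=38: emit PLUS '+'
pos=39: emit ID 'val' (now at pos=42)
DONE. 10 tokens: [MINUS, STAR, ID, PLUS, STR, STR, PLUS, MINUS, PLUS, ID]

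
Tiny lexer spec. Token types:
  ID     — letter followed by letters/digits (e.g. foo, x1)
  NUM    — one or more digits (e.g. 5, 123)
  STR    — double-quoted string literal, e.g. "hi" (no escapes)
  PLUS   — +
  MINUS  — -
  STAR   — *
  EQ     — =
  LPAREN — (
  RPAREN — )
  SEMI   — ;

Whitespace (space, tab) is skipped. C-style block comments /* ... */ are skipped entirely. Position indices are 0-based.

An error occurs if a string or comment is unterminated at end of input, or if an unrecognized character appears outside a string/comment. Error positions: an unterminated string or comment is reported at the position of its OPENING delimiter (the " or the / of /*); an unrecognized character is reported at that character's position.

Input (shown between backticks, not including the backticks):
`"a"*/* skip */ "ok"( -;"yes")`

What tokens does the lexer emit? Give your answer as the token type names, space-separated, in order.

pos=0: enter STRING mode
pos=0: emit STR "a" (now at pos=3)
pos=3: emit STAR '*'
pos=4: enter COMMENT mode (saw '/*')
exit COMMENT mode (now at pos=14)
pos=15: enter STRING mode
pos=15: emit STR "ok" (now at pos=19)
pos=19: emit LPAREN '('
pos=21: emit MINUS '-'
pos=22: emit SEMI ';'
pos=23: enter STRING mode
pos=23: emit STR "yes" (now at pos=28)
pos=28: emit RPAREN ')'
DONE. 8 tokens: [STR, STAR, STR, LPAREN, MINUS, SEMI, STR, RPAREN]

Answer: STR STAR STR LPAREN MINUS SEMI STR RPAREN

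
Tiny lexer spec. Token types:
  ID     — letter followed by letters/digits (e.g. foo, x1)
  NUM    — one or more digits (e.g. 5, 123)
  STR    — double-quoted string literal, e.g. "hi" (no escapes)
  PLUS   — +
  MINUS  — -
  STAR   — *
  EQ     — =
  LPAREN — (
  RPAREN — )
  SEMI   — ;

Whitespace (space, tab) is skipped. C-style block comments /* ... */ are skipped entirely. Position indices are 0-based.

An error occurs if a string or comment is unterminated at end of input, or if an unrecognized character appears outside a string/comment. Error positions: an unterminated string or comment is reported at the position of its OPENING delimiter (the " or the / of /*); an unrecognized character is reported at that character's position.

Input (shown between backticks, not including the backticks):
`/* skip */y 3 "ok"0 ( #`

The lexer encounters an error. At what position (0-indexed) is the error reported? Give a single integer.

Answer: 22

Derivation:
pos=0: enter COMMENT mode (saw '/*')
exit COMMENT mode (now at pos=10)
pos=10: emit ID 'y' (now at pos=11)
pos=12: emit NUM '3' (now at pos=13)
pos=14: enter STRING mode
pos=14: emit STR "ok" (now at pos=18)
pos=18: emit NUM '0' (now at pos=19)
pos=20: emit LPAREN '('
pos=22: ERROR — unrecognized char '#'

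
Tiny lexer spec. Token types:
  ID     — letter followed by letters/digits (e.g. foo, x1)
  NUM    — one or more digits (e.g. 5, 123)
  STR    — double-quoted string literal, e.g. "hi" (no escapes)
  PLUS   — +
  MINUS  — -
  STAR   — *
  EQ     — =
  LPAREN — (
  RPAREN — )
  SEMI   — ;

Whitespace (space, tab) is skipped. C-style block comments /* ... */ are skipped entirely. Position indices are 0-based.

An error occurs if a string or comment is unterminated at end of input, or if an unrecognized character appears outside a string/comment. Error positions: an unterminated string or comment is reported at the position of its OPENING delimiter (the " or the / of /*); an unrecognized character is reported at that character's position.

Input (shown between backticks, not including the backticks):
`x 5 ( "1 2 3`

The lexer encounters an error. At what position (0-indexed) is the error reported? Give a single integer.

Answer: 6

Derivation:
pos=0: emit ID 'x' (now at pos=1)
pos=2: emit NUM '5' (now at pos=3)
pos=4: emit LPAREN '('
pos=6: enter STRING mode
pos=6: ERROR — unterminated string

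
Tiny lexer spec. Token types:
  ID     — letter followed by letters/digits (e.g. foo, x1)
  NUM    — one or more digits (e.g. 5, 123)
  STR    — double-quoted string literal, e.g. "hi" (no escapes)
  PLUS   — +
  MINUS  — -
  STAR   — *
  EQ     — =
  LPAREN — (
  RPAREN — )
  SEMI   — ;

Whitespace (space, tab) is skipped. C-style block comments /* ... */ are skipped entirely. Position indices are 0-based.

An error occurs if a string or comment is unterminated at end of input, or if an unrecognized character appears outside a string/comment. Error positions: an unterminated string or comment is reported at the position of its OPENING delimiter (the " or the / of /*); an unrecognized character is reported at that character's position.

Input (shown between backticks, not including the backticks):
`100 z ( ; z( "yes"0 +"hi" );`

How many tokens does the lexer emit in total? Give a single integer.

Answer: 12

Derivation:
pos=0: emit NUM '100' (now at pos=3)
pos=4: emit ID 'z' (now at pos=5)
pos=6: emit LPAREN '('
pos=8: emit SEMI ';'
pos=10: emit ID 'z' (now at pos=11)
pos=11: emit LPAREN '('
pos=13: enter STRING mode
pos=13: emit STR "yes" (now at pos=18)
pos=18: emit NUM '0' (now at pos=19)
pos=20: emit PLUS '+'
pos=21: enter STRING mode
pos=21: emit STR "hi" (now at pos=25)
pos=26: emit RPAREN ')'
pos=27: emit SEMI ';'
DONE. 12 tokens: [NUM, ID, LPAREN, SEMI, ID, LPAREN, STR, NUM, PLUS, STR, RPAREN, SEMI]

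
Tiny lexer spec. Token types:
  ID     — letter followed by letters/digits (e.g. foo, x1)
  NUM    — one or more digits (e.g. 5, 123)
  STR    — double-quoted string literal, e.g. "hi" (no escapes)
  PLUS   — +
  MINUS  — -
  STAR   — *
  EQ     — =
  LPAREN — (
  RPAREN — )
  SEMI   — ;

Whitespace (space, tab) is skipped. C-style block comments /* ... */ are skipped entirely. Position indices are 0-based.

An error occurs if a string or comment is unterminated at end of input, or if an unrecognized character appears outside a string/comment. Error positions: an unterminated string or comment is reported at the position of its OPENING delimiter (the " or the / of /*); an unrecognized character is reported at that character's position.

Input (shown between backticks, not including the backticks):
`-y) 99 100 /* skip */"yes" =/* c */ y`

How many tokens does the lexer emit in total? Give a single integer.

pos=0: emit MINUS '-'
pos=1: emit ID 'y' (now at pos=2)
pos=2: emit RPAREN ')'
pos=4: emit NUM '99' (now at pos=6)
pos=7: emit NUM '100' (now at pos=10)
pos=11: enter COMMENT mode (saw '/*')
exit COMMENT mode (now at pos=21)
pos=21: enter STRING mode
pos=21: emit STR "yes" (now at pos=26)
pos=27: emit EQ '='
pos=28: enter COMMENT mode (saw '/*')
exit COMMENT mode (now at pos=35)
pos=36: emit ID 'y' (now at pos=37)
DONE. 8 tokens: [MINUS, ID, RPAREN, NUM, NUM, STR, EQ, ID]

Answer: 8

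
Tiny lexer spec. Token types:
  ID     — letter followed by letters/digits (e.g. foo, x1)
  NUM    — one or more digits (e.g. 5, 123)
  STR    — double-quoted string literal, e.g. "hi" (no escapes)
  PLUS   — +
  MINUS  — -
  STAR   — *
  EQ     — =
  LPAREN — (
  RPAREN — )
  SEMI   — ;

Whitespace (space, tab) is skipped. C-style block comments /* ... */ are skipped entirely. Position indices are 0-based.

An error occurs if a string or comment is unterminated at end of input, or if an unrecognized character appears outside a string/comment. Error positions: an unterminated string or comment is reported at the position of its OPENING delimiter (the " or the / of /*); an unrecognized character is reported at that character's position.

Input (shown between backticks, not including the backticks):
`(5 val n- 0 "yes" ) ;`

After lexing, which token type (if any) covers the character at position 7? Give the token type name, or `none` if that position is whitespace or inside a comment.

pos=0: emit LPAREN '('
pos=1: emit NUM '5' (now at pos=2)
pos=3: emit ID 'val' (now at pos=6)
pos=7: emit ID 'n' (now at pos=8)
pos=8: emit MINUS '-'
pos=10: emit NUM '0' (now at pos=11)
pos=12: enter STRING mode
pos=12: emit STR "yes" (now at pos=17)
pos=18: emit RPAREN ')'
pos=20: emit SEMI ';'
DONE. 9 tokens: [LPAREN, NUM, ID, ID, MINUS, NUM, STR, RPAREN, SEMI]
Position 7: char is 'n' -> ID

Answer: ID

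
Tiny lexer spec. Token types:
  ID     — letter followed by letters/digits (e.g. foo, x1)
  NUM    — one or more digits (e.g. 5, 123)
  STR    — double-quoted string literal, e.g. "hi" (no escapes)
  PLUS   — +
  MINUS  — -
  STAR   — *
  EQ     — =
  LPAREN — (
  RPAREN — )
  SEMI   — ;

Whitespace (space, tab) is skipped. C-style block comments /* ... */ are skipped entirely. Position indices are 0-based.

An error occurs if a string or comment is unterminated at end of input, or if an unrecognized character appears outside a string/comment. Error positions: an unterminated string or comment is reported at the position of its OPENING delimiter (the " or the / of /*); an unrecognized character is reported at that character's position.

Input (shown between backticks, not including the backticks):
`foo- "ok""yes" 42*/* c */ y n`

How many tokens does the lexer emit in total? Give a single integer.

pos=0: emit ID 'foo' (now at pos=3)
pos=3: emit MINUS '-'
pos=5: enter STRING mode
pos=5: emit STR "ok" (now at pos=9)
pos=9: enter STRING mode
pos=9: emit STR "yes" (now at pos=14)
pos=15: emit NUM '42' (now at pos=17)
pos=17: emit STAR '*'
pos=18: enter COMMENT mode (saw '/*')
exit COMMENT mode (now at pos=25)
pos=26: emit ID 'y' (now at pos=27)
pos=28: emit ID 'n' (now at pos=29)
DONE. 8 tokens: [ID, MINUS, STR, STR, NUM, STAR, ID, ID]

Answer: 8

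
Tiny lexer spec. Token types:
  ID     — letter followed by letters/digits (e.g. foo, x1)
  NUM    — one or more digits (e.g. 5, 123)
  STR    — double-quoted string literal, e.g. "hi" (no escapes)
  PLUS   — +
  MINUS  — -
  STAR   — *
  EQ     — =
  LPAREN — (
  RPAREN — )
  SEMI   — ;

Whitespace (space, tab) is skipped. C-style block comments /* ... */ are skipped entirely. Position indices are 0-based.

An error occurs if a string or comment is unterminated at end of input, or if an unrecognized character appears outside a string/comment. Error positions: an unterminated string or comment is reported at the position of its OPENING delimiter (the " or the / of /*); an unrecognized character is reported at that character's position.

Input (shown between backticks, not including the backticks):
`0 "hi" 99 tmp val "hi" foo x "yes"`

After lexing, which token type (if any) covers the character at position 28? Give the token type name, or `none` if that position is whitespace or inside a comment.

pos=0: emit NUM '0' (now at pos=1)
pos=2: enter STRING mode
pos=2: emit STR "hi" (now at pos=6)
pos=7: emit NUM '99' (now at pos=9)
pos=10: emit ID 'tmp' (now at pos=13)
pos=14: emit ID 'val' (now at pos=17)
pos=18: enter STRING mode
pos=18: emit STR "hi" (now at pos=22)
pos=23: emit ID 'foo' (now at pos=26)
pos=27: emit ID 'x' (now at pos=28)
pos=29: enter STRING mode
pos=29: emit STR "yes" (now at pos=34)
DONE. 9 tokens: [NUM, STR, NUM, ID, ID, STR, ID, ID, STR]
Position 28: char is ' ' -> none

Answer: none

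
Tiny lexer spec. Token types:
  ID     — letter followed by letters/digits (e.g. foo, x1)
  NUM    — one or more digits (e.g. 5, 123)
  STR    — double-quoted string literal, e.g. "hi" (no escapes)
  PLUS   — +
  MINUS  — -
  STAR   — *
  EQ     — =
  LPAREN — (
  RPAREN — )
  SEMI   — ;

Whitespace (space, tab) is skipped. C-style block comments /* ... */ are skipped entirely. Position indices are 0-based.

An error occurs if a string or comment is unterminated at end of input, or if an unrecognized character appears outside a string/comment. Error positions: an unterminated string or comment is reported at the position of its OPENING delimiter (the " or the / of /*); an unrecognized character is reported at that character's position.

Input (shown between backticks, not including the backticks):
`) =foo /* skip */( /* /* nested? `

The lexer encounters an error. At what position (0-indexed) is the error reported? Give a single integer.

pos=0: emit RPAREN ')'
pos=2: emit EQ '='
pos=3: emit ID 'foo' (now at pos=6)
pos=7: enter COMMENT mode (saw '/*')
exit COMMENT mode (now at pos=17)
pos=17: emit LPAREN '('
pos=19: enter COMMENT mode (saw '/*')
pos=19: ERROR — unterminated comment (reached EOF)

Answer: 19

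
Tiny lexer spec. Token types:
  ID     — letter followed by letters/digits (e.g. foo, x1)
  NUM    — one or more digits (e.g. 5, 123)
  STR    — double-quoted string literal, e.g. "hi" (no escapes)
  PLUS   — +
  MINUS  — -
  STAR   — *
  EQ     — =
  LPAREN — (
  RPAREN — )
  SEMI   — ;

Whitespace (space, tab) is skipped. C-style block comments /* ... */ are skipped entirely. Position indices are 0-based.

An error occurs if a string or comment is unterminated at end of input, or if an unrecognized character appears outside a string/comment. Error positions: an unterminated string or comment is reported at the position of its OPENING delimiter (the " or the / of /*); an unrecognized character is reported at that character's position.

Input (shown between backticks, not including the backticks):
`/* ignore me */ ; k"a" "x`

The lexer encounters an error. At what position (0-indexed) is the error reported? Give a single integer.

pos=0: enter COMMENT mode (saw '/*')
exit COMMENT mode (now at pos=15)
pos=16: emit SEMI ';'
pos=18: emit ID 'k' (now at pos=19)
pos=19: enter STRING mode
pos=19: emit STR "a" (now at pos=22)
pos=23: enter STRING mode
pos=23: ERROR — unterminated string

Answer: 23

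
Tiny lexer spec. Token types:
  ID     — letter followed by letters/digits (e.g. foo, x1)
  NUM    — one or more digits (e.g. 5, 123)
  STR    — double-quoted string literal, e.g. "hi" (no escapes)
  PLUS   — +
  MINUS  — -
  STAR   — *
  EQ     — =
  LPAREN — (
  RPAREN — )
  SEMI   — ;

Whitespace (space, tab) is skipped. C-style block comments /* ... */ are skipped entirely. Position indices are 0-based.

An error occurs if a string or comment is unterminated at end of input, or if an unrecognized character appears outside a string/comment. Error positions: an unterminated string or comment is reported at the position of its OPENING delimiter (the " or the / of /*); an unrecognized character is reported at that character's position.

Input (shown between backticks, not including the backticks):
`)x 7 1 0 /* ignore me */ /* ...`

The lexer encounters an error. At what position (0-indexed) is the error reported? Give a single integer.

pos=0: emit RPAREN ')'
pos=1: emit ID 'x' (now at pos=2)
pos=3: emit NUM '7' (now at pos=4)
pos=5: emit NUM '1' (now at pos=6)
pos=7: emit NUM '0' (now at pos=8)
pos=9: enter COMMENT mode (saw '/*')
exit COMMENT mode (now at pos=24)
pos=25: enter COMMENT mode (saw '/*')
pos=25: ERROR — unterminated comment (reached EOF)

Answer: 25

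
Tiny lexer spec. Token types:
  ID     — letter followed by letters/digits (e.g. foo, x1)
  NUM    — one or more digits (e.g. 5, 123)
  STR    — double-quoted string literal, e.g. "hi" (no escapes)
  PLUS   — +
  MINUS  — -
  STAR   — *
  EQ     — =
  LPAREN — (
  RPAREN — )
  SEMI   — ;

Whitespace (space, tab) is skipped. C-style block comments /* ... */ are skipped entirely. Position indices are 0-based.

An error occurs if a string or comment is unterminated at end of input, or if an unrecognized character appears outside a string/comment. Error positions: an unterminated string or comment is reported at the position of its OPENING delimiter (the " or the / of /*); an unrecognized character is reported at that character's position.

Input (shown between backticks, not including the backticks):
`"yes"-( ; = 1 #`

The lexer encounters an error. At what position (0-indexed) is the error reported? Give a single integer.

pos=0: enter STRING mode
pos=0: emit STR "yes" (now at pos=5)
pos=5: emit MINUS '-'
pos=6: emit LPAREN '('
pos=8: emit SEMI ';'
pos=10: emit EQ '='
pos=12: emit NUM '1' (now at pos=13)
pos=14: ERROR — unrecognized char '#'

Answer: 14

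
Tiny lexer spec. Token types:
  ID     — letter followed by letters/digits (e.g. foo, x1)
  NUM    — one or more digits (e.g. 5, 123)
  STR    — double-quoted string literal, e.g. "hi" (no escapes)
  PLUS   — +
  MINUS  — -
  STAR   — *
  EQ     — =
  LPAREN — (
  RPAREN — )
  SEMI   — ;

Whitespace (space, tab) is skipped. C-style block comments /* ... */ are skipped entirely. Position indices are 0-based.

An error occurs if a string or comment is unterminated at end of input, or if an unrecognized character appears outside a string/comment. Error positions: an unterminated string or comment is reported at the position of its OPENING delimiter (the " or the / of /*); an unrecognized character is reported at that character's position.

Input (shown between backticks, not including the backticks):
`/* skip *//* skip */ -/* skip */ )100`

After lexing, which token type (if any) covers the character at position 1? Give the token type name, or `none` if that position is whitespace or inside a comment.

Answer: none

Derivation:
pos=0: enter COMMENT mode (saw '/*')
exit COMMENT mode (now at pos=10)
pos=10: enter COMMENT mode (saw '/*')
exit COMMENT mode (now at pos=20)
pos=21: emit MINUS '-'
pos=22: enter COMMENT mode (saw '/*')
exit COMMENT mode (now at pos=32)
pos=33: emit RPAREN ')'
pos=34: emit NUM '100' (now at pos=37)
DONE. 3 tokens: [MINUS, RPAREN, NUM]
Position 1: char is '*' -> none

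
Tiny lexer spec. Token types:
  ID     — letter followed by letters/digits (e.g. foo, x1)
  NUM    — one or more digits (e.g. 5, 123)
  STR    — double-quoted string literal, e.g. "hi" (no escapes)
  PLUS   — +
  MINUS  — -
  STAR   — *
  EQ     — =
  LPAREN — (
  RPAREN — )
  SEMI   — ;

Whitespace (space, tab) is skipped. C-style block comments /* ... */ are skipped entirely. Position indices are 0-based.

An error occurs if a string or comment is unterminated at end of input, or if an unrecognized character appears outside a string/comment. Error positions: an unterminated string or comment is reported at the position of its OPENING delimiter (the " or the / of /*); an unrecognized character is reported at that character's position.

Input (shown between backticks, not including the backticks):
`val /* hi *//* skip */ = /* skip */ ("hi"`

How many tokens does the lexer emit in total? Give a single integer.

Answer: 4

Derivation:
pos=0: emit ID 'val' (now at pos=3)
pos=4: enter COMMENT mode (saw '/*')
exit COMMENT mode (now at pos=12)
pos=12: enter COMMENT mode (saw '/*')
exit COMMENT mode (now at pos=22)
pos=23: emit EQ '='
pos=25: enter COMMENT mode (saw '/*')
exit COMMENT mode (now at pos=35)
pos=36: emit LPAREN '('
pos=37: enter STRING mode
pos=37: emit STR "hi" (now at pos=41)
DONE. 4 tokens: [ID, EQ, LPAREN, STR]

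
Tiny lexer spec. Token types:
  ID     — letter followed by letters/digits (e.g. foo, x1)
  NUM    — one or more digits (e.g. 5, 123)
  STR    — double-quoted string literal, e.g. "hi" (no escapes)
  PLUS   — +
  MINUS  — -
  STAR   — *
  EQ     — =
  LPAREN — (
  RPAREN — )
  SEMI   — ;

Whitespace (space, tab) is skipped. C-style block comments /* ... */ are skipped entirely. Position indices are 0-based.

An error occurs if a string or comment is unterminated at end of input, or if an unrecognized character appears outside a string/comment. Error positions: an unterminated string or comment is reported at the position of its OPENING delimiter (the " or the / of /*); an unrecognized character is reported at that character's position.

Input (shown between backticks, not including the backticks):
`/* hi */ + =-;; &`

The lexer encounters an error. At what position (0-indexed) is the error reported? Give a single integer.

pos=0: enter COMMENT mode (saw '/*')
exit COMMENT mode (now at pos=8)
pos=9: emit PLUS '+'
pos=11: emit EQ '='
pos=12: emit MINUS '-'
pos=13: emit SEMI ';'
pos=14: emit SEMI ';'
pos=16: ERROR — unrecognized char '&'

Answer: 16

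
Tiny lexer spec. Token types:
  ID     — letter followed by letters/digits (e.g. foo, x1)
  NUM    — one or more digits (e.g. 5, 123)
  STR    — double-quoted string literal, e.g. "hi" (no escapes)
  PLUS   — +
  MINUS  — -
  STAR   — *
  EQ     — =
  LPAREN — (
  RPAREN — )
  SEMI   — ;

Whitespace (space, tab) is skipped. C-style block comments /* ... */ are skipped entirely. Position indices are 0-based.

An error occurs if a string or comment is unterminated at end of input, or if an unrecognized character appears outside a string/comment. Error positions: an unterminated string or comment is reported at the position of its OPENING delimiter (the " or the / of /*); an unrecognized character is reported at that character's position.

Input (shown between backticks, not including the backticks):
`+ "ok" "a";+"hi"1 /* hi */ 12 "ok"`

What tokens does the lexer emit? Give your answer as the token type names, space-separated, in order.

Answer: PLUS STR STR SEMI PLUS STR NUM NUM STR

Derivation:
pos=0: emit PLUS '+'
pos=2: enter STRING mode
pos=2: emit STR "ok" (now at pos=6)
pos=7: enter STRING mode
pos=7: emit STR "a" (now at pos=10)
pos=10: emit SEMI ';'
pos=11: emit PLUS '+'
pos=12: enter STRING mode
pos=12: emit STR "hi" (now at pos=16)
pos=16: emit NUM '1' (now at pos=17)
pos=18: enter COMMENT mode (saw '/*')
exit COMMENT mode (now at pos=26)
pos=27: emit NUM '12' (now at pos=29)
pos=30: enter STRING mode
pos=30: emit STR "ok" (now at pos=34)
DONE. 9 tokens: [PLUS, STR, STR, SEMI, PLUS, STR, NUM, NUM, STR]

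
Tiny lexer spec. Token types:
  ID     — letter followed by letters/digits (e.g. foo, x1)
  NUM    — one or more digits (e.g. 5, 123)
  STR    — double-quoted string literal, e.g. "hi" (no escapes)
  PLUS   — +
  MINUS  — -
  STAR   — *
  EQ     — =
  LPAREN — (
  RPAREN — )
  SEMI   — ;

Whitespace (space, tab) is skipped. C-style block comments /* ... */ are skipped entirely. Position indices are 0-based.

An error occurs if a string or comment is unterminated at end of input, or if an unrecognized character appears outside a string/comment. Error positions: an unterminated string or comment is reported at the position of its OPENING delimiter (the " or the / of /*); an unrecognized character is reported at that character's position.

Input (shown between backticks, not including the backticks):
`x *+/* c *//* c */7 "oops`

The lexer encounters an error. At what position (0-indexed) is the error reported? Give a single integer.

pos=0: emit ID 'x' (now at pos=1)
pos=2: emit STAR '*'
pos=3: emit PLUS '+'
pos=4: enter COMMENT mode (saw '/*')
exit COMMENT mode (now at pos=11)
pos=11: enter COMMENT mode (saw '/*')
exit COMMENT mode (now at pos=18)
pos=18: emit NUM '7' (now at pos=19)
pos=20: enter STRING mode
pos=20: ERROR — unterminated string

Answer: 20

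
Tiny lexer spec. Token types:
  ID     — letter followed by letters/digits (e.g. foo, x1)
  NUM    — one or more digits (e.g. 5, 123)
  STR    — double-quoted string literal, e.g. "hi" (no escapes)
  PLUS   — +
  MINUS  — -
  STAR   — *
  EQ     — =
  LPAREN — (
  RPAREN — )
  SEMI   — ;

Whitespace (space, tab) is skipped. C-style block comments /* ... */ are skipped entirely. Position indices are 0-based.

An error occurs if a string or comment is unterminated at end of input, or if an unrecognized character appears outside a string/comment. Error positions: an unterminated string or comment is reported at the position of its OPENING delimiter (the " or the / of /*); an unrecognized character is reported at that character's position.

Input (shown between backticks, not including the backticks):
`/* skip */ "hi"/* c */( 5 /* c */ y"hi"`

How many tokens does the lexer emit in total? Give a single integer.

pos=0: enter COMMENT mode (saw '/*')
exit COMMENT mode (now at pos=10)
pos=11: enter STRING mode
pos=11: emit STR "hi" (now at pos=15)
pos=15: enter COMMENT mode (saw '/*')
exit COMMENT mode (now at pos=22)
pos=22: emit LPAREN '('
pos=24: emit NUM '5' (now at pos=25)
pos=26: enter COMMENT mode (saw '/*')
exit COMMENT mode (now at pos=33)
pos=34: emit ID 'y' (now at pos=35)
pos=35: enter STRING mode
pos=35: emit STR "hi" (now at pos=39)
DONE. 5 tokens: [STR, LPAREN, NUM, ID, STR]

Answer: 5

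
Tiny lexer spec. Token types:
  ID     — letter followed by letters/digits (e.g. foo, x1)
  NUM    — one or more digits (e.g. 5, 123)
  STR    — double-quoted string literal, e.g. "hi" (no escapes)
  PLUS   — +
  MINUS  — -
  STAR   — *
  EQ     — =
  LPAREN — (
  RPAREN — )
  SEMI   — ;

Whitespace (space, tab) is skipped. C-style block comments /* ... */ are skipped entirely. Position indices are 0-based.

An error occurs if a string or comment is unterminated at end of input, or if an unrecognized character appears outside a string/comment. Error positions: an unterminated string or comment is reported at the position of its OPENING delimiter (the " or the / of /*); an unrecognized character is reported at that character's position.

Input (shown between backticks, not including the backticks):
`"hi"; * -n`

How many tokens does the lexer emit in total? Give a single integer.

pos=0: enter STRING mode
pos=0: emit STR "hi" (now at pos=4)
pos=4: emit SEMI ';'
pos=6: emit STAR '*'
pos=8: emit MINUS '-'
pos=9: emit ID 'n' (now at pos=10)
DONE. 5 tokens: [STR, SEMI, STAR, MINUS, ID]

Answer: 5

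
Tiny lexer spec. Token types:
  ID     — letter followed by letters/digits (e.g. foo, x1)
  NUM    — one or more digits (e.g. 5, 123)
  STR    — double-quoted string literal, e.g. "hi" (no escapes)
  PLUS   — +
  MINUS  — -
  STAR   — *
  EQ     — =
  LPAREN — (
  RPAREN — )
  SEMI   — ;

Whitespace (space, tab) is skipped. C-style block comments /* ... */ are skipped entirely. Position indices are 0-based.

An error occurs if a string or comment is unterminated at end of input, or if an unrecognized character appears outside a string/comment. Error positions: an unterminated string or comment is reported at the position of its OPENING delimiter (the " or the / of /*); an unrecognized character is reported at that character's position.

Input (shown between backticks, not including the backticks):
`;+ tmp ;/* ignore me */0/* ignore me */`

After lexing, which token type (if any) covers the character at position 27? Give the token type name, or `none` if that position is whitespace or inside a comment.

pos=0: emit SEMI ';'
pos=1: emit PLUS '+'
pos=3: emit ID 'tmp' (now at pos=6)
pos=7: emit SEMI ';'
pos=8: enter COMMENT mode (saw '/*')
exit COMMENT mode (now at pos=23)
pos=23: emit NUM '0' (now at pos=24)
pos=24: enter COMMENT mode (saw '/*')
exit COMMENT mode (now at pos=39)
DONE. 5 tokens: [SEMI, PLUS, ID, SEMI, NUM]
Position 27: char is 'i' -> none

Answer: none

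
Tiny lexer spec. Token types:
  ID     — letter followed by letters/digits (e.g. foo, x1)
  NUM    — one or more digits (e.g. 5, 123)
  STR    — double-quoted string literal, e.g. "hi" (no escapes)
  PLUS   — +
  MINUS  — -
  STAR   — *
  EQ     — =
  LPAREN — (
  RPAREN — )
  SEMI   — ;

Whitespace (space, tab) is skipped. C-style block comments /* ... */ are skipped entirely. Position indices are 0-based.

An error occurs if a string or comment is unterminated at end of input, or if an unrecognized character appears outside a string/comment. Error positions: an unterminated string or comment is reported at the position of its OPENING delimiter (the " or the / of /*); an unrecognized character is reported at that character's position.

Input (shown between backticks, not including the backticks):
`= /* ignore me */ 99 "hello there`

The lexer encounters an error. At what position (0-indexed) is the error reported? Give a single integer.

Answer: 21

Derivation:
pos=0: emit EQ '='
pos=2: enter COMMENT mode (saw '/*')
exit COMMENT mode (now at pos=17)
pos=18: emit NUM '99' (now at pos=20)
pos=21: enter STRING mode
pos=21: ERROR — unterminated string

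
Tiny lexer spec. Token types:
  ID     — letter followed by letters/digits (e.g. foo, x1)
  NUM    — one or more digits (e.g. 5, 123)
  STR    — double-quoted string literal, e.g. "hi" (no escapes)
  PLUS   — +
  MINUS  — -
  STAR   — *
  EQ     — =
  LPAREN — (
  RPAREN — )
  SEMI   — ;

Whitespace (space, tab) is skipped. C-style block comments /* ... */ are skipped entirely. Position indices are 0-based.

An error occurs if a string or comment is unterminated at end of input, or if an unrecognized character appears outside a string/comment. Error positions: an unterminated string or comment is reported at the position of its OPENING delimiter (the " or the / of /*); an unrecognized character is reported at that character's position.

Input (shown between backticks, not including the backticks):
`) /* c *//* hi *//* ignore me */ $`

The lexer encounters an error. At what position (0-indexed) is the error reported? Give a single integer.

pos=0: emit RPAREN ')'
pos=2: enter COMMENT mode (saw '/*')
exit COMMENT mode (now at pos=9)
pos=9: enter COMMENT mode (saw '/*')
exit COMMENT mode (now at pos=17)
pos=17: enter COMMENT mode (saw '/*')
exit COMMENT mode (now at pos=32)
pos=33: ERROR — unrecognized char '$'

Answer: 33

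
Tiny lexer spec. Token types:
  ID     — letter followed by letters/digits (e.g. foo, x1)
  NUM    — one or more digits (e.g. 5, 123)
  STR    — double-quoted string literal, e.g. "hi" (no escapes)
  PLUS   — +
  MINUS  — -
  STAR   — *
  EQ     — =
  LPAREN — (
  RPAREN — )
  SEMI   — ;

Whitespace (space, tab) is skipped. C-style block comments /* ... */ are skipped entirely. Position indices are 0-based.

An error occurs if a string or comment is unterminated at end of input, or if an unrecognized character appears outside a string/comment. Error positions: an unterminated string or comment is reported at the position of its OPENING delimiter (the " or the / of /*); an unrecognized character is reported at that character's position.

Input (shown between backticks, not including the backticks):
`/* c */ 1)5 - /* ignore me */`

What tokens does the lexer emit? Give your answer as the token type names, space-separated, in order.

pos=0: enter COMMENT mode (saw '/*')
exit COMMENT mode (now at pos=7)
pos=8: emit NUM '1' (now at pos=9)
pos=9: emit RPAREN ')'
pos=10: emit NUM '5' (now at pos=11)
pos=12: emit MINUS '-'
pos=14: enter COMMENT mode (saw '/*')
exit COMMENT mode (now at pos=29)
DONE. 4 tokens: [NUM, RPAREN, NUM, MINUS]

Answer: NUM RPAREN NUM MINUS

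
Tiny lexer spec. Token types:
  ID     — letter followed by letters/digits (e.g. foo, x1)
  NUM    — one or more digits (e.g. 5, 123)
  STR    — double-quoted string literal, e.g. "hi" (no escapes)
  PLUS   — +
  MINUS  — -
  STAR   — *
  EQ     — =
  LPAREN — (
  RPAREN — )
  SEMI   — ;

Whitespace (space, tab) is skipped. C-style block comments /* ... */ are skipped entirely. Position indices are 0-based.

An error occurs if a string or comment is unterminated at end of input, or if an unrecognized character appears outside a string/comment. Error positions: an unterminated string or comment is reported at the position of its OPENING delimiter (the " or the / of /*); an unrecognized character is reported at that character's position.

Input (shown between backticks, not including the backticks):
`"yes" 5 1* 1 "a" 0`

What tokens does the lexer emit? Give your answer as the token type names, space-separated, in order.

Answer: STR NUM NUM STAR NUM STR NUM

Derivation:
pos=0: enter STRING mode
pos=0: emit STR "yes" (now at pos=5)
pos=6: emit NUM '5' (now at pos=7)
pos=8: emit NUM '1' (now at pos=9)
pos=9: emit STAR '*'
pos=11: emit NUM '1' (now at pos=12)
pos=13: enter STRING mode
pos=13: emit STR "a" (now at pos=16)
pos=17: emit NUM '0' (now at pos=18)
DONE. 7 tokens: [STR, NUM, NUM, STAR, NUM, STR, NUM]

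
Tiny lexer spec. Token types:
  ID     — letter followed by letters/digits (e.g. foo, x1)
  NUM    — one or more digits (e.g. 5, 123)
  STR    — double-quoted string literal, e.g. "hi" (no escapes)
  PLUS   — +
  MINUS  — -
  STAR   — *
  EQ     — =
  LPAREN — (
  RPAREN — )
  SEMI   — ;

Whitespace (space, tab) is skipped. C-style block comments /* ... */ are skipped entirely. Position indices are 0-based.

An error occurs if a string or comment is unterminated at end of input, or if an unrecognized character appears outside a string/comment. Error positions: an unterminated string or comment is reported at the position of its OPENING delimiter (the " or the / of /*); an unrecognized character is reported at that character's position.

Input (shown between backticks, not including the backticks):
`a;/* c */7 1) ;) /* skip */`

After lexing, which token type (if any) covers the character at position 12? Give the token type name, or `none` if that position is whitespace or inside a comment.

Answer: RPAREN

Derivation:
pos=0: emit ID 'a' (now at pos=1)
pos=1: emit SEMI ';'
pos=2: enter COMMENT mode (saw '/*')
exit COMMENT mode (now at pos=9)
pos=9: emit NUM '7' (now at pos=10)
pos=11: emit NUM '1' (now at pos=12)
pos=12: emit RPAREN ')'
pos=14: emit SEMI ';'
pos=15: emit RPAREN ')'
pos=17: enter COMMENT mode (saw '/*')
exit COMMENT mode (now at pos=27)
DONE. 7 tokens: [ID, SEMI, NUM, NUM, RPAREN, SEMI, RPAREN]
Position 12: char is ')' -> RPAREN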